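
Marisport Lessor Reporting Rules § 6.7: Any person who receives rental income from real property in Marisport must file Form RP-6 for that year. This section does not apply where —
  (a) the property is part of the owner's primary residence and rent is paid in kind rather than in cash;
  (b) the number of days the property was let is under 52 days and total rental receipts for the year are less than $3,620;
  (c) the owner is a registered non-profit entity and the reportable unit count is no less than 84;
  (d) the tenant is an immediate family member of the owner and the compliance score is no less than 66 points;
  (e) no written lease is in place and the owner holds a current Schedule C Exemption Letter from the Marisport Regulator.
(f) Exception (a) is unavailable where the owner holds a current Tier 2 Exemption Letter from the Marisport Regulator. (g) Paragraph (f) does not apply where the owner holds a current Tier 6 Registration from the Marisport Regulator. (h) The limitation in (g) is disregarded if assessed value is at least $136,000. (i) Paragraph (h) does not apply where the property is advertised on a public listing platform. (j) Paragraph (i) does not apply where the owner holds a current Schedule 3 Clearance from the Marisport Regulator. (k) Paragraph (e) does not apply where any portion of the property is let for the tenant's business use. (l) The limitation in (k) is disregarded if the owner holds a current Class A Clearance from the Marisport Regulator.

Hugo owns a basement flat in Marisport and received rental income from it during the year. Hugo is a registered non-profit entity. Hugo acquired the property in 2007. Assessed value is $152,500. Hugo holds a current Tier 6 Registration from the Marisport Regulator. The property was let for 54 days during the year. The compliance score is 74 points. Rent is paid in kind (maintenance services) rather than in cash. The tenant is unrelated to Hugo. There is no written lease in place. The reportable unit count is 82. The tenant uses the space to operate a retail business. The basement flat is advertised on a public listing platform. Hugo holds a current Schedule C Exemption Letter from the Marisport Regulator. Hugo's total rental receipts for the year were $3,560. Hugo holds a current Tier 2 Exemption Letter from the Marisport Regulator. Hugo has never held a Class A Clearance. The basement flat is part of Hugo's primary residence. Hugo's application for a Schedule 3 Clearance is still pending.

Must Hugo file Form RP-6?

No — exception (a) applies; Hugo is not required to file Form RP-6.

All of (a)'s requirements are met (the basement flat is part of the primary residence; rent is paid in kind). Considering the limiting provisions: (f) applies (a current Tier 2 Exemption Letter is held), but is itself disapplied by (g): (g) is engaged — a current Tier 6 Registration is held. (h) would limit (g) — assessed value is $152,500, meeting the $136,000 threshold — but (i) sets (h) aside: (i) applies — the property is publicly advertised. (j) is not triggered (no current Schedule 3 Clearance is held), so (i) stands. So (a) applies.
Exception (b) fails — the number of days the property was let is 54 days, not under 52 days.
Exception (c) does not apply: the reportable unit count is 82, short of 84.
Exception (d) fails — the tenant is unrelated to the owner.
All of (e)'s requirements are met (there is no written lease; a current Schedule C Exemption Letter is held). But applying paragraphs (k)–(l): (k) operates against (e): the space is let for business use. (l) is inapplicable (the Class A Clearance is not current), so (k) stands. (e) is therefore removed.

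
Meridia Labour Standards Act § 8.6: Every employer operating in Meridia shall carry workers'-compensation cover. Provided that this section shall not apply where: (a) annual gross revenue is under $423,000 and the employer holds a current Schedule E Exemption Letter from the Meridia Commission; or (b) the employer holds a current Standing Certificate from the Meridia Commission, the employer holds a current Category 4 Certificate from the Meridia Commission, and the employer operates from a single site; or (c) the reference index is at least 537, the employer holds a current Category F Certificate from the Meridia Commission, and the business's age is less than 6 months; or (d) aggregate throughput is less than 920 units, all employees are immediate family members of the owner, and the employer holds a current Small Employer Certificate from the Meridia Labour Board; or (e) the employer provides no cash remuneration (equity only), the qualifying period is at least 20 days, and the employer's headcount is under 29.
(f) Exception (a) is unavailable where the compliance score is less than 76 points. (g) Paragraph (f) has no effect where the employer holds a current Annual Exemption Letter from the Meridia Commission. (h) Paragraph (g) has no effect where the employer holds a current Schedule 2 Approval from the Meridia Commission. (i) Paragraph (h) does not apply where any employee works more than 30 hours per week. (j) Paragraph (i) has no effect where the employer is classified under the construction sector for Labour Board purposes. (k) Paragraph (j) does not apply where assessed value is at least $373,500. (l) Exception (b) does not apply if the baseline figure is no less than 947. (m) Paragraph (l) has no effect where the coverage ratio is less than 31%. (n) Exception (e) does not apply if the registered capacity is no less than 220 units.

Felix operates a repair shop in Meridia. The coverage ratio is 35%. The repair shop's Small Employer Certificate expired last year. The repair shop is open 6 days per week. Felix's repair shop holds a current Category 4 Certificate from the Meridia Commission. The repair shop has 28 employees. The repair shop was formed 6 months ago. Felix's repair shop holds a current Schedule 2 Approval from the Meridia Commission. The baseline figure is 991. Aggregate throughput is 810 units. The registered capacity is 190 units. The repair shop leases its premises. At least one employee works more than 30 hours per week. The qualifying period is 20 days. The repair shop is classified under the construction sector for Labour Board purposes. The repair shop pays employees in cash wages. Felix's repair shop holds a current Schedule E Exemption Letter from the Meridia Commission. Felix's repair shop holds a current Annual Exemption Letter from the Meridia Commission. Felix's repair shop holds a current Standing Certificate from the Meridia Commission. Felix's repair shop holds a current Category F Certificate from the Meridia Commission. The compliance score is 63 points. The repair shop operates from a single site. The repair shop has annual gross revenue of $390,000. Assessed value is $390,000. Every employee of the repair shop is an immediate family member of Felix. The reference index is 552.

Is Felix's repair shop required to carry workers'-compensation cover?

Exception (a): annual gross revenue is $390,000, under the $423,000 limit; a current Schedule E Exemption Letter is held — every condition holds. Under paragraphs (f)–(k): (f) is engaged (the compliance score is 63 points, less than the 76 points limit), but is itself disapplied by (g): (g) operates — a current Annual Exemption Letter is held. (h) is triggered (a current Schedule 2 Approval is held), but is set aside by (i): (i) is triggered — at least one employee exceeds 30 hours/week. (j) would limit (i) — the repair shop is classified under the construction sector — but (k) sets (j) aside: (k) is triggered — assessed value is $390,000, meeting the $373,500 threshold. Exception (a) stands.
Exception (b): a current Standing Certificate is held; a current Category 4 Certificate is held; the employer operates from a single site — every condition holds. Turning to paragraphs (l)–(m): (l) operates — the baseline figure is 991, meeting the 947 threshold. (m), which would lift (l), is not engaged — the coverage ratio is 35%, not less than 31%. Exception (b) does not apply.
Exception (c) does not apply: the business's age is 6 months, not less than 6 months.
Exception (d) does not apply: the Small Employer Certificate has expired.
Exception (e) requires that the employer provides no cash remuneration (equity only); but employees are paid cash wages, so (e) is unavailable.

No — exception (a) applies; Felix's repair shop is not required to carry workers'-compensation cover.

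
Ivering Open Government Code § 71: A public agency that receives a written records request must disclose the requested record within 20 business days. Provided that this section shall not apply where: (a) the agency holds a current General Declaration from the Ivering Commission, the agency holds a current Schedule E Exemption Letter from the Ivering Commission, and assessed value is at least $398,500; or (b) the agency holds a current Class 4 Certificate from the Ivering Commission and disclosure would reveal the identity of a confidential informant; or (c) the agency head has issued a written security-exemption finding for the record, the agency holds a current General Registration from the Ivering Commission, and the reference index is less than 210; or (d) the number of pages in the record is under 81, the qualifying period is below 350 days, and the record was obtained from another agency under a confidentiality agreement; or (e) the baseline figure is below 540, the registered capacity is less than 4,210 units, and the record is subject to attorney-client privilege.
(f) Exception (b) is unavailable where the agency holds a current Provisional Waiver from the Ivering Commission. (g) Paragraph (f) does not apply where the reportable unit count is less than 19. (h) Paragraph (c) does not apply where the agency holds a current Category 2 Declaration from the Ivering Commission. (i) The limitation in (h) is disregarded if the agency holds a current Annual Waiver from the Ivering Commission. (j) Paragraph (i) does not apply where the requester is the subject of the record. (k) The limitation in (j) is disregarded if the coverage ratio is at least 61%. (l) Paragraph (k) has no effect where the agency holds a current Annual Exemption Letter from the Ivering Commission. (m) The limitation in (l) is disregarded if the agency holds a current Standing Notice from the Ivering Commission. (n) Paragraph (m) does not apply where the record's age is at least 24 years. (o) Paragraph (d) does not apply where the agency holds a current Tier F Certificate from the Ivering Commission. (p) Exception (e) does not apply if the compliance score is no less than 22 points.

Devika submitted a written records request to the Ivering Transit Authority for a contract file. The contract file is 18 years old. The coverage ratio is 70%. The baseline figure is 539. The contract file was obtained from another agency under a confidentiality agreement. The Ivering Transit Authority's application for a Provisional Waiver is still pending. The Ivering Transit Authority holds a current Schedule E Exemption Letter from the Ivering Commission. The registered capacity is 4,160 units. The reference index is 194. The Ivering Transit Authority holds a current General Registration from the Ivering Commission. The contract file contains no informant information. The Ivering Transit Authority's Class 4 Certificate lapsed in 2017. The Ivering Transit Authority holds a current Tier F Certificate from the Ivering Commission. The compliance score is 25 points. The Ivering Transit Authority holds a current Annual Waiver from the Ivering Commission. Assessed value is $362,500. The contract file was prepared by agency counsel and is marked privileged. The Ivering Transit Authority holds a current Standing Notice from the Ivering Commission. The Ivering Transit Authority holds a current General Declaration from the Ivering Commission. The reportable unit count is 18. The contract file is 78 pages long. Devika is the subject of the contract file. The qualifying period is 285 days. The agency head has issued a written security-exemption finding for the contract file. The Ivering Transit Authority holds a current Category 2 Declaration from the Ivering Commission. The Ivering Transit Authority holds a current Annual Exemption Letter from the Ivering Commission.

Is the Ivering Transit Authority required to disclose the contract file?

Exception (a) fails — assessed value is $362,500, short of $398,500.
Exception (b) does not apply: there is no Class 4 Certificate in force.
All of (c)'s requirements are met (a written security-exemption finding has been issued; a current General Registration is held; the reference index is 194, less than the 210 limit). As to paragraphs (h)–(n): (h) would limit (c) — a current Category 2 Declaration is held — but (i) sets (h) aside: (i) operates against (h): a current Annual Waiver is held. (j) would limit (i) — Devika is the subject of the contract file — but (k) sets (j) aside: (k) operates against (j): the coverage ratio is 70%, meeting the 61% threshold. (l) is triggered (a current Annual Exemption Letter is held), but is set aside by (m): (m) is engaged — a current Standing Notice is held. (n) does not operate here (the record's age is 18 years, short of 24 years), so (m) stands. So (c) applies.
Exception (d)'s conditions are all satisfied: the number of pages in the record is 78, under the 81 limit; the qualifying period is 285 days, below the 350 days limit; the contract file was obtained under a confidentiality agreement. Turning to paragraph (o): (o) is engaged — a current Tier F Certificate is held. (d) is therefore removed.
Exception (e): the baseline figure is 539, below the 540 limit; the registered capacity is 4,160 units, less than the 4,210 units limit; the contract file is privileged — every condition holds. Turning to paragraph (p): (p) operates — the compliance score is 25 points, meeting the 22 points threshold. (e) is therefore removed.

No — exception (c) applies; the Ivering Transit Authority is not required to disclose the contract file.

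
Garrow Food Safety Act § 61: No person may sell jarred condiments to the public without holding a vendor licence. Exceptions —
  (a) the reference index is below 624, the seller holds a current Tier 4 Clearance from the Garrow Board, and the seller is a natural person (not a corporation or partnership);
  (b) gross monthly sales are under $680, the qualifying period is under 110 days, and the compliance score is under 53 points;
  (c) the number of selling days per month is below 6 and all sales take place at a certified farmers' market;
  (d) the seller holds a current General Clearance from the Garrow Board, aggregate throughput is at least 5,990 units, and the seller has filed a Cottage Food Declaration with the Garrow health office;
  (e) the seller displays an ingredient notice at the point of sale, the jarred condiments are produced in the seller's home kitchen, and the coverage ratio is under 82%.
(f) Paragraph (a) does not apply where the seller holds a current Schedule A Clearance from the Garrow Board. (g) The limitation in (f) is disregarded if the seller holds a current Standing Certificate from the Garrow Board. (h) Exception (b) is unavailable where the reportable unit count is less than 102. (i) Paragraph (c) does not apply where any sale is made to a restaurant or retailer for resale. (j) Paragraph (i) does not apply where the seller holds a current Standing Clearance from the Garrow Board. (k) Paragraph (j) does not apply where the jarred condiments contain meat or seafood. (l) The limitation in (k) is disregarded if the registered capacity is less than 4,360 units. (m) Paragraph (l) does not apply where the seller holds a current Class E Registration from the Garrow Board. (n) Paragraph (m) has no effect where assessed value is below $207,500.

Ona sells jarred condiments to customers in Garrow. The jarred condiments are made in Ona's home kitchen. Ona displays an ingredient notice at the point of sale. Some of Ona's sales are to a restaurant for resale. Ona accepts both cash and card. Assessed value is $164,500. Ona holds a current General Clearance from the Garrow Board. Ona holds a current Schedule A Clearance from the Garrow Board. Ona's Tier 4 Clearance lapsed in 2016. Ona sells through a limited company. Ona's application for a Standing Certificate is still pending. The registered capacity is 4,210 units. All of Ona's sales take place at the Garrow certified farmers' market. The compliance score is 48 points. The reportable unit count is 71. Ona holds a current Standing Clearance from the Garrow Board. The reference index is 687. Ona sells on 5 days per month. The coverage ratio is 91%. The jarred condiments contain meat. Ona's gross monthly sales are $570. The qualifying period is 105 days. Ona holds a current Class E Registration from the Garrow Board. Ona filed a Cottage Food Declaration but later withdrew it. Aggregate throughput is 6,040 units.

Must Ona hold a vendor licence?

No — exception (c) applies; Ona is not required to hold a vendor licence.

Exception (a) fails — the reference index is 687, not below 624.
Exception (b)'s conditions are all satisfied: gross monthly sales are $570, under the $680 limit; the qualifying period is 105 days, under the 110 days limit; the compliance score is 48 points, under the 53 points limit. Turning to paragraph (h): (h) operates against (b): the reportable unit count is 71, less than the 102 limit. (b) is therefore removed.
All of (c)'s requirements are met (the number of selling days per month is 5, below the 6 limit; all sales are at a certified farmers' market). As to paragraphs (i)–(n): (i) applies (some sales are to a restaurant for resale), but is displaced by (j): (j) is engaged — a current Standing Clearance is held. (k) operates (the jarred condiments contain meat), but is set aside by (l): (l) operates against (k): the registered capacity is 4,210 units, less than the 4,360 units limit. (m) would limit (l) — a current Class E Registration is held — but (n) sets (m) aside: (n) applies — assessed value is $164,500, below the $207,500 limit. So (c) applies.
Exception (d) requires that the seller has filed a Cottage Food Declaration with the Garrow health office; but the Cottage Food Declaration was withdrawn, so (d) is unavailable.
Exception (e) does not apply: the coverage ratio is 91%, not under 82%.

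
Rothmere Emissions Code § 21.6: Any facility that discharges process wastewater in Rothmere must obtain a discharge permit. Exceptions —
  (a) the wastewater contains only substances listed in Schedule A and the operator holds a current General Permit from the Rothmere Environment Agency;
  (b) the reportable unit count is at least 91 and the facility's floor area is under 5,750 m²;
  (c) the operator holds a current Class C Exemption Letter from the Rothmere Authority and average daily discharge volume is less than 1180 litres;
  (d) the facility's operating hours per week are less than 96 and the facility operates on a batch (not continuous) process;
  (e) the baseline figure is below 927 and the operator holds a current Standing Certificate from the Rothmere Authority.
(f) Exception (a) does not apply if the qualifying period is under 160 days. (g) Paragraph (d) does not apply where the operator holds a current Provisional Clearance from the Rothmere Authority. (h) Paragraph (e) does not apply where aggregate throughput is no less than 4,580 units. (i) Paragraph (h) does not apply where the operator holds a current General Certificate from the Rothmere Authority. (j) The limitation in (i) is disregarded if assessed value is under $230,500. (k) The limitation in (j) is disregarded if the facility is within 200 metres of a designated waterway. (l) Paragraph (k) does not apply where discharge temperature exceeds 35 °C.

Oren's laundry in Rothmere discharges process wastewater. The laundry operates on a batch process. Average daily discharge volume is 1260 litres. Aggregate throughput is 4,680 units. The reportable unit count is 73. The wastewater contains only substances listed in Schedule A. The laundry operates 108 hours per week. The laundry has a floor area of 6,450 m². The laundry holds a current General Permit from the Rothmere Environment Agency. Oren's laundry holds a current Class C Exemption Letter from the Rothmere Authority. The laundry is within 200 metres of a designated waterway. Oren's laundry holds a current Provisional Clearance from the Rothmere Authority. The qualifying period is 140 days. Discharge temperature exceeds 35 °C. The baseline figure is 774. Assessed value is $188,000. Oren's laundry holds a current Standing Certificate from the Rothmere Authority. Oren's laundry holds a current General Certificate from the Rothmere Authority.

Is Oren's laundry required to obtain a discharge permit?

Yes — Oren's laundry must obtain a discharge permit.

Exception (a)'s conditions are all satisfied: the wastewater is Schedule-A-only; a current General Permit is held. However, paragraph (f) must be considered: (f) applies — the qualifying period is 140 days, under the 160 days limit. So (a) is unavailable.
Exception (b) requires that the reportable unit count is at least 91; but the reportable unit count is 73, short of 91, so (b) is unavailable.
Exception (c) requires that average daily discharge volume is less than 1180 litres; but average daily discharge volume is 1260 litres, not less than 1180 litres, so (c) is unavailable.
Exception (d) does not apply: the facility's operating hours per week are 108, not less than 96.
Exception (e): the baseline figure is 774, below the 927 limit; a current Standing Certificate is held — every condition holds. Turning to paragraphs (h)–(l): (h) operates against (e): aggregate throughput is 4,680 units, meeting the 4,580 units threshold. (i) is engaged (a current General Certificate is held), but is set aside by (j): (j) operates — assessed value is $188,000, under the $230,500 limit. (k) applies (the laundry is within 200 m of a designated waterway), but is displaced by (l): (l) operates against (k): discharge temperature exceeds 35 °C. (e) is therefore removed.
No exception applies. The general rule governs.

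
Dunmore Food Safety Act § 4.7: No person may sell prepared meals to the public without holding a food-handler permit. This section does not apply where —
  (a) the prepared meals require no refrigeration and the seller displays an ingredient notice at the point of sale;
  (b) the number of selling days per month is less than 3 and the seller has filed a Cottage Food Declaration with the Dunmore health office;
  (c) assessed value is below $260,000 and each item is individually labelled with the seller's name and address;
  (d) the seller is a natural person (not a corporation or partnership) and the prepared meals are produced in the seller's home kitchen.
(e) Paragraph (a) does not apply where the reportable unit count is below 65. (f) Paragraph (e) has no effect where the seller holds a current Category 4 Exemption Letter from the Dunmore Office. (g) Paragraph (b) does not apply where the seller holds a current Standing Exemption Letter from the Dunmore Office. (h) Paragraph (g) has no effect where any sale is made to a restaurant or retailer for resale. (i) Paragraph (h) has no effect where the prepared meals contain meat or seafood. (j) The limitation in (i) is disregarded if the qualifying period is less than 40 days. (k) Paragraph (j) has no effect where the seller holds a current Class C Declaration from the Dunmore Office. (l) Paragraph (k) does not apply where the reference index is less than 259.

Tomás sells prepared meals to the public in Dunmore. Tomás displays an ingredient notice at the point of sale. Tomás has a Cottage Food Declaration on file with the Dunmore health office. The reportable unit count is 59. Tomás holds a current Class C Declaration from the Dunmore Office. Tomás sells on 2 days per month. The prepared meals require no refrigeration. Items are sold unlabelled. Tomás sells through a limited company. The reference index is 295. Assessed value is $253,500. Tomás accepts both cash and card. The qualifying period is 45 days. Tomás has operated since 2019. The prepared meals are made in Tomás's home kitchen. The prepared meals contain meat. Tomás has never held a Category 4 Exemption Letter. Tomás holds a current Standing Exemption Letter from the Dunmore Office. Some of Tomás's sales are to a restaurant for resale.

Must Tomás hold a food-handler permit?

Exception (a)'s conditions are all satisfied: the prepared meals are shelf-stable; an ingredient notice is displayed. Turning to paragraphs (e)–(f): (e) operates — the reportable unit count is 59, below the 65 limit. (f), which would lift (e), is not triggered — there is no Category 4 Exemption Letter in force. So (a) is unavailable.
Exception (b): the number of selling days per month is 2, less than the 3 limit; a Cottage Food Declaration is on file — every condition holds. Turning to paragraphs (g)–(l): (g) operates against (b): a current Standing Exemption Letter is held. (h) would limit (g) — some sales are to a restaurant for resale — but (i) sets (h) aside: (i) operates — the prepared meals contain meat. (j) is inapplicable (the qualifying period is 45 days, not less than 40 days), so (i) stands. Exception (b) does not apply.
Exception (c) does not apply: items are sold unlabelled.
Exception (d) requires that the seller is a natural person (not a corporation or partnership); but the seller operates through a limited company, so (d) is unavailable.
No exception applies. The general rule governs.

Yes — Tomás must hold a food-handler permit.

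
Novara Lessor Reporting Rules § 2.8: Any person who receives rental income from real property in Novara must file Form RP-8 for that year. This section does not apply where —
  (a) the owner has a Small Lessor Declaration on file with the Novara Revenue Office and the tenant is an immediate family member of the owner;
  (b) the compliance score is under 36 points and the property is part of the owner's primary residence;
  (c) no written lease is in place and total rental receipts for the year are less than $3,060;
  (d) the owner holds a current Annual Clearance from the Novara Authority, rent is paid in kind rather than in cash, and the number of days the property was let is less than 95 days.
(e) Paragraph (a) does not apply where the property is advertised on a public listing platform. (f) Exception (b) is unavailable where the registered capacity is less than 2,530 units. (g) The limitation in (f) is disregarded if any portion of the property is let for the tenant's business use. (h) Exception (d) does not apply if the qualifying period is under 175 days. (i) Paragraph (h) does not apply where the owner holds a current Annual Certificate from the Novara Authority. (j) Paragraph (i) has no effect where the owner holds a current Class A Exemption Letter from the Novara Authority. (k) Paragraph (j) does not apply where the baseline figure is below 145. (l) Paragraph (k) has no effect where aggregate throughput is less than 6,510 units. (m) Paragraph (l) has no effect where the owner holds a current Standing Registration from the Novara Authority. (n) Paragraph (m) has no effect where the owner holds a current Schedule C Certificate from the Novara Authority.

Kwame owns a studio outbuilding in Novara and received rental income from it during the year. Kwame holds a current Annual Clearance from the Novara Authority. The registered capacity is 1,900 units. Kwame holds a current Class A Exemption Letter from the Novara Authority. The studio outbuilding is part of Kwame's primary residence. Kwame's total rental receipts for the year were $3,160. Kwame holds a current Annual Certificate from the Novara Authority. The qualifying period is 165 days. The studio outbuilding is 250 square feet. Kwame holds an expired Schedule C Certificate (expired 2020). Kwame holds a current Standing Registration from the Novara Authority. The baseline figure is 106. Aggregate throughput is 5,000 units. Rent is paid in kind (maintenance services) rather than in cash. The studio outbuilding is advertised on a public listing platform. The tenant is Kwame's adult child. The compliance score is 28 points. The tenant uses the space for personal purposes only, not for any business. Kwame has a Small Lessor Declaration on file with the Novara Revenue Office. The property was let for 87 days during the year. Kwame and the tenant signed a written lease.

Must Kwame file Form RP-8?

Exception (a): a Small Lessor Declaration is on file; the tenant is an immediate family member — every condition holds. However, paragraph (e) must be considered: (e) applies — the property is publicly advertised. (a) is therefore removed.
Exception (b) is satisfied on its face — the compliance score is 28 points, under the 36 points limit; the studio outbuilding is part of the primary residence. But: (f) operates against (b): the registered capacity is 1,900 units, less than the 2,530 units limit. (g) is not engaged (the space is used for personal purposes only), so (f) stands. So (b) is unavailable.
Exception (c) requires that no written lease is in place; but a written lease is in place, so (c) is unavailable.
Exception (d): a current Annual Clearance is held; rent is paid in kind; the number of days the property was let is 87 days, less than the 95 days limit — every condition holds. Applying paragraphs (h)–(n): (h) is engaged (the qualifying period is 165 days, under the 175 days limit), but is set aside by (i): (i) operates against (h): a current Annual Certificate is held. (j) is triggered (a current Class A Exemption Letter is held), but yields to (k): (k) operates — the baseline figure is 106, below the 145 limit. (l) would limit (k) — aggregate throughput is 5,000 units, less than the 6,510 units limit — but (m) sets (l) aside: (m) operates against (l): a current Standing Registration is held. (n) does not operate here (the Schedule C Certificate is not current), so (m) stands. Exception (d) stands.

No — exception (d) applies; Kwame is not required to file Form RP-8.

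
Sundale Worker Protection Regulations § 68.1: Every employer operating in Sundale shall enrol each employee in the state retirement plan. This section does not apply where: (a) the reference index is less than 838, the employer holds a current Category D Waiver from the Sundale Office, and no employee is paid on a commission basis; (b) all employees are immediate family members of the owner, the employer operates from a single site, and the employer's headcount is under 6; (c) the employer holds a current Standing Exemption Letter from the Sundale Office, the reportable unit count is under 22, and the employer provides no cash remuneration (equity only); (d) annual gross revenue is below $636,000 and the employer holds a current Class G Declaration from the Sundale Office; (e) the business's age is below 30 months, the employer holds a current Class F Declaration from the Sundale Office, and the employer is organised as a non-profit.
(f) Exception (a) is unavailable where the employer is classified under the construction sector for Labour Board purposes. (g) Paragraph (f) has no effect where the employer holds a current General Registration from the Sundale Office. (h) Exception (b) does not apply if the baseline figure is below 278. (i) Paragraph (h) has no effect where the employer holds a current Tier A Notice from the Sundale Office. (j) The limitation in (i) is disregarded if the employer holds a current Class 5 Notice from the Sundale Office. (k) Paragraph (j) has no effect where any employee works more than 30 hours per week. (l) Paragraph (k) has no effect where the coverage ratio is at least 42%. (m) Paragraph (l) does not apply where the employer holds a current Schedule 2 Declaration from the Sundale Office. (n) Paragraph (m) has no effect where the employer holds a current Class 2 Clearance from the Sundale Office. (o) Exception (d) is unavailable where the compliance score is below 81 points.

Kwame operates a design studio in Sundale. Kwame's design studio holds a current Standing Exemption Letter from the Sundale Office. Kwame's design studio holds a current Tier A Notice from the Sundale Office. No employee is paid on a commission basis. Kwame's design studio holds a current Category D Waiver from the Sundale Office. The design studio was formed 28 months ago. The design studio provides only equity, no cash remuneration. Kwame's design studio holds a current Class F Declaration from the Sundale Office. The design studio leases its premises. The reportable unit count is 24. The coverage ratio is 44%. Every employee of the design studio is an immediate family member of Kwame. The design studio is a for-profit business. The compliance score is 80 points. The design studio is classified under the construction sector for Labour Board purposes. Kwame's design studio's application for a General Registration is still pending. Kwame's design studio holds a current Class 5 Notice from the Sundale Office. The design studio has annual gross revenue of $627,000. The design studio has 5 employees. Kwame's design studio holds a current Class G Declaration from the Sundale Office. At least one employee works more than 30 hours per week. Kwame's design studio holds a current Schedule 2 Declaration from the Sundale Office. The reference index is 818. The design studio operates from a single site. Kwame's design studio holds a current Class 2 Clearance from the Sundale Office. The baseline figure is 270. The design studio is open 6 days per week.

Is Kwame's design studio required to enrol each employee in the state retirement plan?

Yes — Kwame's design studio must enrol each employee in the state retirement plan.

Exception (a): the reference index is 818, less than the 838 limit; a current Category D Waiver is held; no employee is paid on commission — every condition holds. But applying paragraphs (f)–(g): (f) operates against (a): the design studio is classified under the construction sector. (g) is not engaged (the General Registration is not current), so (f) stands. (a) is therefore removed.
Exception (b): every employee is an immediate family member; the employer operates from a single site; the employer's headcount is 5, under the 6 limit — every condition holds. Turning to paragraphs (h)–(n): (h) is engaged — the baseline figure is 270, below the 278 limit. (i) would limit (h) — a current Tier A Notice is held — but (j) sets (i) aside: (j) operates against (i): a current Class 5 Notice is held. (k) operates (at least one employee exceeds 30 hours/week), but yields to (l): (l) applies — the coverage ratio is 44%, meeting the 42% threshold. (m) is engaged (a current Schedule 2 Declaration is held), but is overridden by (n): (n) operates against (m): a current Class 2 Clearance is held. So (b) is unavailable.
Exception (c) does not apply: the reportable unit count is 24, not under 22.
All of (d)'s requirements are met (annual gross revenue is $627,000, below the $636,000 limit; a current Class G Declaration is held). But applying paragraph (o): (o) operates against (d): the compliance score is 80 points, below the 81 points limit. Exception (d) does not apply.
Exception (e) does not apply: the employer is for-profit.
None of the exceptions is available; § 68.1 applies in full.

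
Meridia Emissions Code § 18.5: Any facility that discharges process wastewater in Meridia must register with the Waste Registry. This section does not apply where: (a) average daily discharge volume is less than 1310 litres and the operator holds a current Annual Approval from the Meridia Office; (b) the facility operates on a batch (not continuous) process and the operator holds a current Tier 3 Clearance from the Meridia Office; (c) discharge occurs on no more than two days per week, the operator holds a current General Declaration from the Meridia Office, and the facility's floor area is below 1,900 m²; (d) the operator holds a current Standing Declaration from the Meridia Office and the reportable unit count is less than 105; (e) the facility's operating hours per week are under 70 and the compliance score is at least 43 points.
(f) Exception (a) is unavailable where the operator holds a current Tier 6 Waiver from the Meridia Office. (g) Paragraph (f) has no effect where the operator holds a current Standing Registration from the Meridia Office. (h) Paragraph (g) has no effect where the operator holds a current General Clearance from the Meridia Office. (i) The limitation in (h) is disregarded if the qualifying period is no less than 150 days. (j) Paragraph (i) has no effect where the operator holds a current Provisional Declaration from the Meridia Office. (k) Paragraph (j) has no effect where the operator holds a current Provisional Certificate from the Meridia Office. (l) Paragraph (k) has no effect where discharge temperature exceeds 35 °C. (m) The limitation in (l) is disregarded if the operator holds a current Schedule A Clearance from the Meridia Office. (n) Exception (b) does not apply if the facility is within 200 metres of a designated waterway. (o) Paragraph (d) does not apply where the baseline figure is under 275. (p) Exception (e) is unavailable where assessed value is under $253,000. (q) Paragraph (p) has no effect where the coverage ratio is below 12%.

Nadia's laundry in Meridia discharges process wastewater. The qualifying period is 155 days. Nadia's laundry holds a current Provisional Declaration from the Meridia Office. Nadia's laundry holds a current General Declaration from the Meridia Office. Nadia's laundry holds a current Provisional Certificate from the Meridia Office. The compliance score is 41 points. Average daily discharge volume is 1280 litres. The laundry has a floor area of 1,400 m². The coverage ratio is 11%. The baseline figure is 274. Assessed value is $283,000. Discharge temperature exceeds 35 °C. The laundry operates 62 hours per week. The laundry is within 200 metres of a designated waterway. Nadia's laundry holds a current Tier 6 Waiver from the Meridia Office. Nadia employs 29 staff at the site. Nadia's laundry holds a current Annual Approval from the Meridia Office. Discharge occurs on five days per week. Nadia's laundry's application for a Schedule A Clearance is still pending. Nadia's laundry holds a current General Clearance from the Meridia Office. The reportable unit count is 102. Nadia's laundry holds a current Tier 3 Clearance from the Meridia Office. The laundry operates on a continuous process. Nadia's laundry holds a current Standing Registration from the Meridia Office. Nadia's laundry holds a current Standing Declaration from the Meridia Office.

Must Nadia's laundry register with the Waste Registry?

All of (a)'s requirements are met (average daily discharge volume is 1280 litres, less than the 1310 litres limit; a current Annual Approval is held). But applying paragraphs (f)–(m): (f) applies — a current Tier 6 Waiver is held. (g) operates (a current Standing Registration is held), but is displaced by (h): (h) operates against (g): a current General Clearance is held. (i) would limit (h) — the qualifying period is 155 days, meeting the 150 days threshold — but (j) sets (i) aside: (j) operates against (i): a current Provisional Declaration is held. (k) is triggered (a current Provisional Certificate is held), but is displaced by (l): (l) is triggered — discharge temperature exceeds 35 °C. (m), which would lift (l), is not triggered — no current Schedule A Clearance is held. So (a) is unavailable.
Exception (b) requires that the facility operates on a batch (not continuous) process; but the facility operates on a continuous process, so (b) is unavailable.
Exception (c) requires that discharge occurs on no more than two days per week; but discharge occurs on five days per week, so (c) is unavailable.
Exception (d)'s conditions are all satisfied: a current Standing Declaration is held; the reportable unit count is 102, less than the 105 limit. Turning to paragraph (o): (o) is engaged — the baseline figure is 274, under the 275 limit. Exception (d) does not apply.
Exception (e) does not apply: the compliance score is 41 points, short of 43 points.
None of the exceptions is available; § 18.5 applies in full.

Yes — Nadia's laundry must register with the Waste Registry.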